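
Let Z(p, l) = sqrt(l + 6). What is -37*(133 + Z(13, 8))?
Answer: -4921 - 37*sqrt(14) ≈ -5059.4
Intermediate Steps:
Z(p, l) = sqrt(6 + l)
-37*(133 + Z(13, 8)) = -37*(133 + sqrt(6 + 8)) = -37*(133 + sqrt(14)) = -4921 - 37*sqrt(14)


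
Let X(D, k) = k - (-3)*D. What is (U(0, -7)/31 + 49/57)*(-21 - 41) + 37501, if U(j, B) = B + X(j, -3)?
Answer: 2135659/57 ≈ 37468.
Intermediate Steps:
X(D, k) = k + 3*D
U(j, B) = -3 + B + 3*j (U(j, B) = B + (-3 + 3*j) = -3 + B + 3*j)
(U(0, -7)/31 + 49/57)*(-21 - 41) + 37501 = ((-3 - 7 + 3*0)/31 + 49/57)*(-21 - 41) + 37501 = ((-3 - 7 + 0)*(1/31) + 49*(1/57))*(-62) + 37501 = (-10*1/31 + 49/57)*(-62) + 37501 = (-10/31 + 49/57)*(-62) + 37501 = (949/1767)*(-62) + 37501 = -1898/57 + 37501 = 2135659/57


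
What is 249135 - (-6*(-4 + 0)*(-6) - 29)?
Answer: 249308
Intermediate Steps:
249135 - (-6*(-4 + 0)*(-6) - 29) = 249135 - (-6*(-4)*(-6) - 29) = 249135 - (24*(-6) - 29) = 249135 - (-144 - 29) = 249135 - 1*(-173) = 249135 + 173 = 249308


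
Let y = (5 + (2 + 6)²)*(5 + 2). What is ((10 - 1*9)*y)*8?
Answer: 3864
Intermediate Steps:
y = 483 (y = (5 + 8²)*7 = (5 + 64)*7 = 69*7 = 483)
((10 - 1*9)*y)*8 = ((10 - 1*9)*483)*8 = ((10 - 9)*483)*8 = (1*483)*8 = 483*8 = 3864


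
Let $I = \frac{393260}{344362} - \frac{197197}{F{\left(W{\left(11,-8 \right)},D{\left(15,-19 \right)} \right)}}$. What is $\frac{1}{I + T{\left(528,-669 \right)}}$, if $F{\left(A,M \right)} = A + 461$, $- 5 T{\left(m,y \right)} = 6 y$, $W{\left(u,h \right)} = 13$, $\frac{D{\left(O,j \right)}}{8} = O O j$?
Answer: $\frac{408068970}{158295898931} \approx 0.0025779$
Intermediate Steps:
$D{\left(O,j \right)} = 8 j O^{2}$ ($D{\left(O,j \right)} = 8 O O j = 8 O^{2} j = 8 j O^{2}$)
$T{\left(m,y \right)} = - \frac{6 y}{5}$
$F{\left(A,M \right)} = 461 + A$
$I = - \frac{33860374037}{81613794}$ ($I = \frac{393260}{344362} - \frac{197197}{461 + 13} = 393260 \cdot \frac{1}{344362} - \frac{197197}{474} = \frac{196630}{172181} - \frac{197197}{474} = - \frac{33860374037}{81613794} \approx -414.89$)
$\frac{1}{I + T{\left(528,-669 \right)}} = \frac{1}{- \frac{33860374037}{81613794} - - \frac{4014}{5}} = \frac{1}{- \frac{33860374037}{81613794} + \frac{4014}{5}} = \frac{1}{\frac{158295898931}{408068970}} = \frac{408068970}{158295898931}$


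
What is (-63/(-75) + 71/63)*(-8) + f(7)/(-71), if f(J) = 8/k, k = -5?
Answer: -1757144/111825 ≈ -15.713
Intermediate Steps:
f(J) = -8/5 (f(J) = 8/(-5) = 8*(-⅕) = -8/5)
(-63/(-75) + 71/63)*(-8) + f(7)/(-71) = (-63/(-75) + 71/63)*(-8) - 8/5/(-71) = (-63*(-1/75) + 71*(1/63))*(-8) - 8/5*(-1/71) = (21/25 + 71/63)*(-8) + 8/355 = (3098/1575)*(-8) + 8/355 = -24784/1575 + 8/355 = -1757144/111825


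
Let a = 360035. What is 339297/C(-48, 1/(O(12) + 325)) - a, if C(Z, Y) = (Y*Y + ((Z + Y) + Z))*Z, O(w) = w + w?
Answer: -67341837214461/187080736 ≈ -3.5996e+5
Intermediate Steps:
O(w) = 2*w
C(Z, Y) = Z*(Y + Y² + 2*Z) (C(Z, Y) = (Y² + ((Y + Z) + Z))*Z = (Y² + (Y + 2*Z))*Z = (Y + Y² + 2*Z)*Z = Z*(Y + Y² + 2*Z))
339297/C(-48, 1/(O(12) + 325)) - a = 339297/((-48*(1/(2*12 + 325) + (1/(2*12 + 325))² + 2*(-48)))) - 1*360035 = 339297/((-48*(1/(24 + 325) + (1/(24 + 325))² - 96))) - 360035 = 339297/((-48*(1/349 + (1/349)² - 96))) - 360035 = 339297/((-48*(1/349 + 1/121801 - 96))) - 360035 = 339297/((-48*(-11692546/121801))) - 360035 = 339297/(561242208/121801) - 360035 = 339297*(121801/561242208) - 360035 = 13775571299/187080736 - 360035 = -67341837214461/187080736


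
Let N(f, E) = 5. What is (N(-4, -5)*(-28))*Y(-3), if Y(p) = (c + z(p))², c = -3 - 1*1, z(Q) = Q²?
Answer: -3500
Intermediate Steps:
c = -4 (c = -3 - 1 = -4)
Y(p) = (-4 + p²)²
(N(-4, -5)*(-28))*Y(-3) = (5*(-28))*(-4 + (-3)²)² = -140*(-4 + 9)² = -140*5² = -140*25 = -3500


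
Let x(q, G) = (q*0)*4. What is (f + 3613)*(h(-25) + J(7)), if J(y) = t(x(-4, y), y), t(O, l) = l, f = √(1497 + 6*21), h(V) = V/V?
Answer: 28904 + 8*√1623 ≈ 29226.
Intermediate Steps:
h(V) = 1
f = √1623 (f = √(1497 + 126) = √1623 ≈ 40.286)
x(q, G) = 0 (x(q, G) = 0*4 = 0)
J(y) = y
(f + 3613)*(h(-25) + J(7)) = (√1623 + 3613)*(1 + 7) = (3613 + √1623)*8 = 28904 + 8*√1623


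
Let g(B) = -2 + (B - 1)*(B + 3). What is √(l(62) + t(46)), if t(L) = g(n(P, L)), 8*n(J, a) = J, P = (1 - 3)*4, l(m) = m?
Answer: 2*√14 ≈ 7.4833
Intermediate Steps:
P = -8 (P = -2*4 = -8)
n(J, a) = J/8
g(B) = -2 + (-1 + B)*(3 + B)
t(L) = -6 (t(L) = -5 + ((⅛)*(-8))² + 2*((⅛)*(-8)) = -5 + (-1)² + 2*(-1) = -5 + 1 - 2 = -6)
√(l(62) + t(46)) = √(62 - 6) = √56 = 2*√14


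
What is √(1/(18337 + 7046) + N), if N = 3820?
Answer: √2461213377363/25383 ≈ 61.806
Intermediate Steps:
√(1/(18337 + 7046) + N) = √(1/(18337 + 7046) + 3820) = √(1/25383 + 3820) = √(96963061/25383) = √2461213377363/25383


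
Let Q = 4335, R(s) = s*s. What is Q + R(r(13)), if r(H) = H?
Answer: 4504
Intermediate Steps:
R(s) = s**2
Q + R(r(13)) = 4335 + 13**2 = 4335 + 169 = 4504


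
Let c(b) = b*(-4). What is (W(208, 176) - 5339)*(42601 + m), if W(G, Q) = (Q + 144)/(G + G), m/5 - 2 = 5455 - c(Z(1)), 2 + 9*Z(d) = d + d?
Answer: -4849878742/13 ≈ -3.7307e+8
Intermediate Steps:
Z(d) = -2/9 + 2*d/9 (Z(d) = -2/9 + (d + d)/9 = -2/9 + (2*d)/9 = -2/9 + 2*d/9)
c(b) = -4*b
m = 27285 (m = 10 + 5*(5455 - (-4)*(-2/9 + (2/9)*1)) = 10 + 5*(5455 - (-4)*(-2/9 + 2/9)) = 10 + 5*(5455 - (-4)*0) = 10 + 5*(5455 - 1*0) = 10 + 5*(5455 + 0) = 10 + 5*5455 = 10 + 27275 = 27285)
W(G, Q) = (144 + Q)/(2*G) (W(G, Q) = (144 + Q)/((2*G)) = (144 + Q)*(1/(2*G)) = (144 + Q)/(2*G))
(W(208, 176) - 5339)*(42601 + m) = ((½)*(144 + 176)/208 - 5339)*(42601 + 27285) = ((½)*(1/208)*320 - 5339)*69886 = (10/13 - 5339)*69886 = -69397/13*69886 = -4849878742/13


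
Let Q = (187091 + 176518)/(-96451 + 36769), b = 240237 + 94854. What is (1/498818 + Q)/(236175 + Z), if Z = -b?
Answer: 3778638635/61349466946467 ≈ 6.1592e-5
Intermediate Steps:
b = 335091
Q = -121203/19894 (Q = 363609/(-59682) = 363609*(-1/59682) = -121203/19894 ≈ -6.0924)
Z = -335091 (Z = -1*335091 = -335091)
(1/498818 + Q)/(236175 + Z) = (1/498818 - 121203/19894)/(236175 - 335091) = (1/498818 - 121203/19894)/(-98916) = -15114554540/2480871323*(-1/98916) = 3778638635/61349466946467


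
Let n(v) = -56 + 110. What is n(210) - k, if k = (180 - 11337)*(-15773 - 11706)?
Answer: -306583149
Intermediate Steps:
n(v) = 54
k = 306583203 (k = -11157*(-27479) = 306583203)
n(210) - k = 54 - 1*306583203 = 54 - 306583203 = -306583149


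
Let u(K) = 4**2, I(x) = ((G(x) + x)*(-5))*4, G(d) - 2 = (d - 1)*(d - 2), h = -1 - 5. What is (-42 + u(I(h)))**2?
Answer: 676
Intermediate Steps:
h = -6
G(d) = 2 + (-1 + d)*(-2 + d) (G(d) = 2 + (d - 1)*(d - 2) = 2 + (-1 + d)*(-2 + d))
I(x) = -80 - 20*x**2 + 40*x (I(x) = (((4 + x**2 - 3*x) + x)*(-5))*4 = ((4 + x**2 - 2*x)*(-5))*4 = (-20 - 5*x**2 + 10*x)*4 = -80 - 20*x**2 + 40*x)
u(K) = 16
(-42 + u(I(h)))**2 = (-42 + 16)**2 = (-26)**2 = 676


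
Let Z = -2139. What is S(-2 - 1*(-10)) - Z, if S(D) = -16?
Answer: 2123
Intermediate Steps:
S(-2 - 1*(-10)) - Z = -16 - 1*(-2139) = -16 + 2139 = 2123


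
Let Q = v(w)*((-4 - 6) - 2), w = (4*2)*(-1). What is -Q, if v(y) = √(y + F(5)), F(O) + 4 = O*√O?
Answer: 12*√(-12 + 5*√5) ≈ 10.864*I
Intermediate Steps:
F(O) = -4 + O^(3/2) (F(O) = -4 + O*√O = -4 + O^(3/2))
w = -8 (w = 8*(-1) = -8)
v(y) = √(-4 + y + 5*√5) (v(y) = √(y + (-4 + 5^(3/2))) = √(y + (-4 + 5*√5)) = √(-4 + y + 5*√5))
Q = -12*√(-12 + 5*√5) (Q = √(-4 - 8 + 5*√5)*((-4 - 6) - 2) = √(-12 + 5*√5)*(-10 - 2) = √(-12 + 5*√5)*(-12) = -12*√(-12 + 5*√5) ≈ -10.864*I)
-Q = -(-12)*I*√(12 - 5*√5) = 12*I*√(12 - 5*√5)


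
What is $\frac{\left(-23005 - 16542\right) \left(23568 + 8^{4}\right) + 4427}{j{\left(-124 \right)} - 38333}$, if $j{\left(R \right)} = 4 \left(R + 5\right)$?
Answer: $\frac{1094023781}{38809} \approx 28190.0$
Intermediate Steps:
$j{\left(R \right)} = 20 + 4 R$ ($j{\left(R \right)} = 4 \left(5 + R\right) = 20 + 4 R$)
$\frac{\left(-23005 - 16542\right) \left(23568 + 8^{4}\right) + 4427}{j{\left(-124 \right)} - 38333} = \frac{\left(-23005 - 16542\right) \left(23568 + 8^{4}\right) + 4427}{\left(20 + 4 \left(-124\right)\right) - 38333} = \frac{- 39547 \left(23568 + 4096\right) + 4427}{\left(20 - 496\right) - 38333} = \frac{\left(-39547\right) 27664 + 4427}{-476 - 38333} = \frac{-1094028208 + 4427}{-38809} = \left(-1094023781\right) \left(- \frac{1}{38809}\right) = \frac{1094023781}{38809}$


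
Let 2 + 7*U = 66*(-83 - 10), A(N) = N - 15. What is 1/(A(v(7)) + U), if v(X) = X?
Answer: -7/6196 ≈ -0.0011298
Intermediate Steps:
A(N) = -15 + N
U = -6140/7 (U = -2/7 + (66*(-83 - 10))/7 = -2/7 + (66*(-93))/7 = -2/7 + (1/7)*(-6138) = -2/7 - 6138/7 = -6140/7 ≈ -877.14)
1/(A(v(7)) + U) = 1/((-15 + 7) - 6140/7) = 1/(-8 - 6140/7) = 1/(-6196/7) = -7/6196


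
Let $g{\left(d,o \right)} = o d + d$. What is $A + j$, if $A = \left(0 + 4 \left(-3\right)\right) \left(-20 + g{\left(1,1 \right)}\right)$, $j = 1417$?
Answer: $1633$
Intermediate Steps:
$g{\left(d,o \right)} = d + d o$ ($g{\left(d,o \right)} = d o + d = d + d o$)
$A = 216$ ($A = \left(0 + 4 \left(-3\right)\right) \left(-20 + 1 \left(1 + 1\right)\right) = \left(0 - 12\right) \left(-20 + 1 \cdot 2\right) = - 12 \left(-20 + 2\right) = \left(-12\right) \left(-18\right) = 216$)
$A + j = 216 + 1417 = 1633$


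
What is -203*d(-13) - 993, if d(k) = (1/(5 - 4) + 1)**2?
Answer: -1805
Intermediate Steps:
d(k) = 4 (d(k) = (1/1 + 1)**2 = (1 + 1)**2 = 2**2 = 4)
-203*d(-13) - 993 = -203*4 - 993 = -812 - 993 = -1805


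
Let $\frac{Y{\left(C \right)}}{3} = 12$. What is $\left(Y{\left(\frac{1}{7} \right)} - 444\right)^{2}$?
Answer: $166464$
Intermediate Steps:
$Y{\left(C \right)} = 36$ ($Y{\left(C \right)} = 3 \cdot 12 = 36$)
$\left(Y{\left(\frac{1}{7} \right)} - 444\right)^{2} = \left(36 - 444\right)^{2} = \left(-408\right)^{2} = 166464$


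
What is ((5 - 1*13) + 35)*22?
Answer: 594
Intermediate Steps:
((5 - 1*13) + 35)*22 = ((5 - 13) + 35)*22 = (-8 + 35)*22 = 27*22 = 594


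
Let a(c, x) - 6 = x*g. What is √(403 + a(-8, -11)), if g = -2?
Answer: √431 ≈ 20.761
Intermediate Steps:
a(c, x) = 6 - 2*x (a(c, x) = 6 + x*(-2) = 6 - 2*x)
√(403 + a(-8, -11)) = √(403 + (6 - 2*(-11))) = √(403 + (6 + 22)) = √(403 + 28) = √431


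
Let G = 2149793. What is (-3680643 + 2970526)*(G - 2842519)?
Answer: 491916508942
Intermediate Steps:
(-3680643 + 2970526)*(G - 2842519) = (-3680643 + 2970526)*(2149793 - 2842519) = -710117*(-692726) = 491916508942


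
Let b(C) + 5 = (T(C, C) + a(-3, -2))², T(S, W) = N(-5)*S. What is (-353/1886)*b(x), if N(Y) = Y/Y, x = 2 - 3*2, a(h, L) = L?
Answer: -10943/1886 ≈ -5.8022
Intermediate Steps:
x = -4 (x = 2 - 6 = -4)
N(Y) = 1
T(S, W) = S (T(S, W) = 1*S = S)
b(C) = -5 + (-2 + C)² (b(C) = -5 + (C - 2)² = -5 + (-2 + C)²)
(-353/1886)*b(x) = (-353/1886)*(-5 + (-2 - 4)²) = (-353*1/1886)*(-5 + (-6)²) = -353*(-5 + 36)/1886 = -353/1886*31 = -10943/1886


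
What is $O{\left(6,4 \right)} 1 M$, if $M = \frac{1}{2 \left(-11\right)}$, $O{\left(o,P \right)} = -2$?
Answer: $\frac{1}{11} \approx 0.090909$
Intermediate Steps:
$M = - \frac{1}{22}$ ($M = \frac{1}{-22} = - \frac{1}{22} \approx -0.045455$)
$O{\left(6,4 \right)} 1 M = \left(-2\right) 1 \left(- \frac{1}{22}\right) = \left(-2\right) \left(- \frac{1}{22}\right) = \frac{1}{11}$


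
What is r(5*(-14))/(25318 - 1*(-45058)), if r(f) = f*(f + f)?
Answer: 1225/8797 ≈ 0.13925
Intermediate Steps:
r(f) = 2*f² (r(f) = f*(2*f) = 2*f²)
r(5*(-14))/(25318 - 1*(-45058)) = (2*(5*(-14))²)/(25318 - 1*(-45058)) = (2*(-70)²)/(25318 + 45058) = (2*4900)/70376 = 9800*(1/70376) = 1225/8797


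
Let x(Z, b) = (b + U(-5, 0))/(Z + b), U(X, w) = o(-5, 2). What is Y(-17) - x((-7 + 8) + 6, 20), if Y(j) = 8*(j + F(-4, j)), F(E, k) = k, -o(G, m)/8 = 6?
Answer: -7316/27 ≈ -270.96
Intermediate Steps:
o(G, m) = -48 (o(G, m) = -8*6 = -48)
U(X, w) = -48
Y(j) = 16*j (Y(j) = 8*(j + j) = 8*(2*j) = 16*j)
x(Z, b) = (-48 + b)/(Z + b) (x(Z, b) = (b - 48)/(Z + b) = (-48 + b)/(Z + b))
Y(-17) - x((-7 + 8) + 6, 20) = 16*(-17) - (-48 + 20)/(((-7 + 8) + 6) + 20) = -272 - (-28)/((1 + 6) + 20) = -272 - (-28)/(7 + 20) = -272 - (-28)/27 = -272 - 1*(-28/27) = -272 + 28/27 = -7316/27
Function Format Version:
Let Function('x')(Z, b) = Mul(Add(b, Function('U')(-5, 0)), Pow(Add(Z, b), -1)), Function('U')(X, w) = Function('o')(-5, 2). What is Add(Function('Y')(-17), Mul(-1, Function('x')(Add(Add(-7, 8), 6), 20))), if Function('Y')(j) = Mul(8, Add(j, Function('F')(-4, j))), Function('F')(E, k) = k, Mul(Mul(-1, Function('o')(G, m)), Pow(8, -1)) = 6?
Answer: Rational(-7316, 27) ≈ -270.96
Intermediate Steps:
Function('o')(G, m) = -48 (Function('o')(G, m) = Mul(-8, 6) = -48)
Function('U')(X, w) = -48
Function('Y')(j) = Mul(16, j) (Function('Y')(j) = Mul(8, Add(j, j)) = Mul(8, Mul(2, j)) = Mul(16, j))
Function('x')(Z, b) = Mul(Pow(Add(Z, b), -1), Add(-48, b)) (Function('x')(Z, b) = Mul(Add(b, -48), Pow(Add(Z, b), -1)) = Mul(Add(-48, b), Pow(Add(Z, b), -1)) = Mul(Pow(Add(Z, b), -1), Add(-48, b)))
Add(Function('Y')(-17), Mul(-1, Function('x')(Add(Add(-7, 8), 6), 20))) = Add(Mul(16, -17), Mul(-1, Mul(Pow(Add(Add(Add(-7, 8), 6), 20), -1), Add(-48, 20)))) = Add(-272, Mul(-1, Mul(Pow(Add(Add(1, 6), 20), -1), -28))) = Add(-272, Mul(-1, Mul(Pow(Add(7, 20), -1), -28))) = Add(-272, Mul(-1, Mul(Pow(27, -1), -28))) = Add(-272, Mul(-1, Mul(Rational(1, 27), -28))) = Add(-272, Mul(-1, Rational(-28, 27))) = Add(-272, Rational(28, 27)) = Rational(-7316, 27)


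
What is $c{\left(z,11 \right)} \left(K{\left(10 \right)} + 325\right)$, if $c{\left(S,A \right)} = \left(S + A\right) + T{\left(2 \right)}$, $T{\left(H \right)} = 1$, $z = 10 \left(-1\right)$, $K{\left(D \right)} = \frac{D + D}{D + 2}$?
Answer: $\frac{1960}{3} \approx 653.33$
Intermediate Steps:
$K{\left(D \right)} = \frac{2 D}{2 + D}$
$z = -10$
$c{\left(S,A \right)} = 1 + A + S$ ($c{\left(S,A \right)} = \left(S + A\right) + 1 = \left(A + S\right) + 1 = 1 + A + S$)
$c{\left(z,11 \right)} \left(K{\left(10 \right)} + 325\right) = \left(1 + 11 - 10\right) \left(2 \cdot 10 \frac{1}{2 + 10} + 325\right) = 2 \left(2 \cdot 10 \cdot \frac{1}{12} + 325\right) = 2 \left(\frac{5}{3} + 325\right) = 2 \cdot \frac{980}{3} = \frac{1960}{3}$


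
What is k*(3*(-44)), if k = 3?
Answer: -396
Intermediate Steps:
k*(3*(-44)) = 3*(3*(-44)) = 3*(-132) = -396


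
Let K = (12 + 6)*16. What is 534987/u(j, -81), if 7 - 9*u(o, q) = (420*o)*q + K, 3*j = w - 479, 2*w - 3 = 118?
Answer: -4814883/4746071 ≈ -1.0145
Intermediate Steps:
w = 121/2 (w = 3/2 + (½)*118 = 3/2 + 59 = 121/2 ≈ 60.500)
j = -279/2 (j = (121/2 - 479)/3 = (⅓)*(-837/2) = -279/2 ≈ -139.50)
K = 288 (K = 18*16 = 288)
u(o, q) = -281/9 - 140*o*q/3 (u(o, q) = 7/9 - ((420*o)*q + 288)/9 = 7/9 - (420*o*q + 288)/9 = 7/9 - (288 + 420*o*q)/9 = 7/9 + (-32 - 140*o*q/3) = -281/9 - 140*o*q/3)
534987/u(j, -81) = 534987/(-281/9 - 140/3*(-279/2)*(-81)) = 534987/(-281/9 - 527310) = 534987/(-4746071/9) = 534987*(-9/4746071) = -4814883/4746071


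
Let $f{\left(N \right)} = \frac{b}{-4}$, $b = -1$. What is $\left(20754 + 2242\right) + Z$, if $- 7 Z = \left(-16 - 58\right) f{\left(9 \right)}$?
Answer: $\frac{321981}{14} \approx 22999.0$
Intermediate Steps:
$f{\left(N \right)} = \frac{1}{4}$ ($f{\left(N \right)} = - \frac{1}{-4} = \left(-1\right) \left(- \frac{1}{4}\right) = \frac{1}{4}$)
$Z = \frac{37}{14}$ ($Z = - \frac{\left(-16 - 58\right) \frac{1}{4}}{7} = - \frac{\left(-74\right) \frac{1}{4}}{7} = \left(- \frac{1}{7}\right) \left(- \frac{37}{2}\right) = \frac{37}{14} \approx 2.6429$)
$\left(20754 + 2242\right) + Z = \left(20754 + 2242\right) + \frac{37}{14} = 22996 + \frac{37}{14} = \frac{321981}{14}$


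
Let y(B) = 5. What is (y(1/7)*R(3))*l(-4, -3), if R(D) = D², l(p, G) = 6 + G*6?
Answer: -540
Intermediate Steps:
l(p, G) = 6 + 6*G
(y(1/7)*R(3))*l(-4, -3) = (5*3²)*(6 + 6*(-3)) = (5*9)*(6 - 18) = 45*(-12) = -540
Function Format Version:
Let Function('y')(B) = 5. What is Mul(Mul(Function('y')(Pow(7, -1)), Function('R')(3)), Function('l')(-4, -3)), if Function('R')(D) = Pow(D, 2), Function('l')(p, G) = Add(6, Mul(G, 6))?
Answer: -540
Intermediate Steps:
Function('l')(p, G) = Add(6, Mul(6, G))
Mul(Mul(Function('y')(Pow(7, -1)), Function('R')(3)), Function('l')(-4, -3)) = Mul(Mul(5, Pow(3, 2)), Add(6, Mul(6, -3))) = Mul(Mul(5, 9), Add(6, -18)) = Mul(45, -12) = -540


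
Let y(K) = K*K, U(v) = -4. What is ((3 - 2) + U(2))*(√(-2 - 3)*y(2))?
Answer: -12*I*√5 ≈ -26.833*I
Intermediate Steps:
y(K) = K²
((3 - 2) + U(2))*(√(-2 - 3)*y(2)) = ((3 - 2) - 4)*(√(-2 - 3)*2²) = (1 - 4)*(√(-5)*4) = -3*I*√5*4 = -12*I*√5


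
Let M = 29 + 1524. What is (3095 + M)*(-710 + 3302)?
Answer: 12047616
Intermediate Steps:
M = 1553
(3095 + M)*(-710 + 3302) = (3095 + 1553)*(-710 + 3302) = 4648*2592 = 12047616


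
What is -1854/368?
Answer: -927/184 ≈ -5.0380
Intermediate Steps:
-1854/368 = (1/368)*(-1854) = -927/184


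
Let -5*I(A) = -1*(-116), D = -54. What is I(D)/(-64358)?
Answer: 58/160895 ≈ 0.00036048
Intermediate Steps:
I(A) = -116/5 (I(A) = -(-1)*(-116)/5 = -1/5*116 = -116/5)
I(D)/(-64358) = -116/5/(-64358) = -116/5*(-1/64358) = 58/160895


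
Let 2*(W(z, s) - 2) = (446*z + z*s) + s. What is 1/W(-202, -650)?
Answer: 1/20281 ≈ 4.9307e-5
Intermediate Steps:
W(z, s) = 2 + s/2 + 223*z + s*z/2 (W(z, s) = 2 + ((446*z + z*s) + s)/2 = 2 + ((446*z + s*z) + s)/2 = 2 + (s + 446*z + s*z)/2 = 2 + (s/2 + 223*z + s*z/2) = 2 + s/2 + 223*z + s*z/2)
1/W(-202, -650) = 1/(2 + (½)*(-650) + 223*(-202) + (½)*(-650)*(-202)) = 1/(2 - 325 - 45046 + 65650) = 1/20281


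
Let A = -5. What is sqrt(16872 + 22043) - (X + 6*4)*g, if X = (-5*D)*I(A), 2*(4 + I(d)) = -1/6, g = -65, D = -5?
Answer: -60905/12 + sqrt(38915) ≈ -4878.1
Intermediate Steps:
I(d) = -49/12 (I(d) = -4 + (-1/6)/2 = -4 + (-1*1/6)/2 = -4 + (1/2)*(-1/6) = -4 - 1/12 = -49/12)
X = -1225/12 (X = -5*(-5)*(-49/12) = 25*(-49/12) = -1225/12 ≈ -102.08)
sqrt(16872 + 22043) - (X + 6*4)*g = sqrt(16872 + 22043) - (-1225/12 + 6*4)*(-65) = sqrt(38915) - (-1225/12 + 24)*(-65) = sqrt(38915) - (-937)*(-65)/12 = sqrt(38915) - 1*60905/12 = sqrt(38915) - 60905/12 = -60905/12 + sqrt(38915)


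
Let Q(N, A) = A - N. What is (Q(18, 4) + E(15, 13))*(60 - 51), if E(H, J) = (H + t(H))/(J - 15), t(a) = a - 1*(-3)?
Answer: -549/2 ≈ -274.50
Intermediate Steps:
t(a) = 3 + a (t(a) = a + 3 = 3 + a)
E(H, J) = (3 + 2*H)/(-15 + J) (E(H, J) = (H + (3 + H))/(J - 15) = (3 + 2*H)/(-15 + J))
(Q(18, 4) + E(15, 13))*(60 - 51) = ((4 - 1*18) + (3 + 2*15)/(-15 + 13))*(60 - 51) = ((4 - 18) + (3 + 30)/(-2))*9 = (-14 - 1/2*33)*9 = (-14 - 33/2)*9 = -61/2*9 = -549/2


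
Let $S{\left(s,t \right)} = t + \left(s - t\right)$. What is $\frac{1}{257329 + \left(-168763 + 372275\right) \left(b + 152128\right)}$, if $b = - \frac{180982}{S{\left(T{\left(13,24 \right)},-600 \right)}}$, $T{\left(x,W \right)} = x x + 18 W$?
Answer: $\frac{601}{18570206641081} \approx 3.2364 \cdot 10^{-11}$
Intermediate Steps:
$T{\left(x,W \right)} = x^{2} + 18 W$
$S{\left(s,t \right)} = s$
$b = - \frac{180982}{601}$ ($b = - \frac{180982}{13^{2} + 18 \cdot 24} = - \frac{180982}{169 + 432} = - \frac{180982}{601} \approx -301.13$)
$\frac{1}{257329 + \left(-168763 + 372275\right) \left(b + 152128\right)} = \frac{1}{257329 + \left(-168763 + 372275\right) \left(- \frac{180982}{601} + 152128\right)} = \frac{1}{257329 + 203512 \cdot \frac{91247946}{601}} = \frac{1}{257329 + \frac{18570051986352}{601}} = \frac{1}{\frac{18570206641081}{601}} = \frac{601}{18570206641081}$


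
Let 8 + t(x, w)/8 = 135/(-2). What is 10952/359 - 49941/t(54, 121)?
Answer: 24543827/216836 ≈ 113.19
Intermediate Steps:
t(x, w) = -604 (t(x, w) = -64 + 8*(135/(-2)) = -64 + 8*(135*(-1/2)) = -64 + 8*(-135/2) = -64 - 540 = -604)
10952/359 - 49941/t(54, 121) = 10952/359 - 49941/(-604) = 10952*(1/359) - 49941*(-1/604) = 10952/359 + 49941/604 = 24543827/216836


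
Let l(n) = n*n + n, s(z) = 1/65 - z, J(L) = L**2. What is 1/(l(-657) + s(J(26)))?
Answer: 65/27970541 ≈ 2.3239e-6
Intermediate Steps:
s(z) = 1/65 - z
l(n) = n + n**2 (l(n) = n**2 + n = n + n**2)
1/(l(-657) + s(J(26))) = 1/(-657*(1 - 657) + (1/65 - 1*26**2)) = 1/(-657*(-656) + (1/65 - 1*676)) = 1/(430992 + (1/65 - 676)) = 1/(430992 - 43939/65) = 1/(27970541/65) = 65/27970541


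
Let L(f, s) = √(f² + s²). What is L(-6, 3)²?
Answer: 45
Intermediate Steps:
L(-6, 3)² = (√((-6)² + 3²))² = (√(36 + 9))² = (√45)² = (3*√5)² = 45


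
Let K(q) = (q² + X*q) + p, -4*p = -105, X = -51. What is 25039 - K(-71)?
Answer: 65403/4 ≈ 16351.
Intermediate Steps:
p = 105/4 (p = -¼*(-105) = 105/4 ≈ 26.250)
K(q) = 105/4 + q² - 51*q (K(q) = (q² - 51*q) + 105/4 = 105/4 + q² - 51*q)
25039 - K(-71) = 25039 - (105/4 + (-71)² - 51*(-71)) = 25039 - (105/4 + 5041 + 3621) = 25039 - 1*34753/4 = 25039 - 34753/4 = 65403/4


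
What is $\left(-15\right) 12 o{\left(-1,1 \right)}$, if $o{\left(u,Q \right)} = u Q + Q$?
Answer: $0$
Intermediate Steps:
$o{\left(u,Q \right)} = Q + Q u$ ($o{\left(u,Q \right)} = Q u + Q = Q + Q u$)
$\left(-15\right) 12 o{\left(-1,1 \right)} = \left(-15\right) 12 \cdot 1 \left(1 - 1\right) = - 180 \cdot 1 \cdot 0 = \left(-180\right) 0 = 0$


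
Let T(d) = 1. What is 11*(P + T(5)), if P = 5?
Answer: 66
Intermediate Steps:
11*(P + T(5)) = 11*(5 + 1) = 11*6 = 66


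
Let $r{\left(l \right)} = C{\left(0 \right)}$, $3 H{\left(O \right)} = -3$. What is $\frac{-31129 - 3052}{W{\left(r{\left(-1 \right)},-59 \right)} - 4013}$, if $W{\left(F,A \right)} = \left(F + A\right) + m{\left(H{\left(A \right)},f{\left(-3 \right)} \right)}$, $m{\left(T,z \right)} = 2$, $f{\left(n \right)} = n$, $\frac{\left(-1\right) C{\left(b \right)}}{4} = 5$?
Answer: $\frac{34181}{4090} \approx 8.3572$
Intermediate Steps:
$C{\left(b \right)} = -20$ ($C{\left(b \right)} = \left(-4\right) 5 = -20$)
$H{\left(O \right)} = -1$ ($H{\left(O \right)} = \frac{1}{3} \left(-3\right) = -1$)
$r{\left(l \right)} = -20$
$W{\left(F,A \right)} = 2 + A + F$ ($W{\left(F,A \right)} = \left(F + A\right) + 2 = \left(A + F\right) + 2 = 2 + A + F$)
$\frac{-31129 - 3052}{W{\left(r{\left(-1 \right)},-59 \right)} - 4013} = \frac{-31129 - 3052}{\left(2 - 59 - 20\right) - 4013} = - \frac{34181}{-77 - 4013} = - \frac{34181}{-4090} = \left(-34181\right) \left(- \frac{1}{4090}\right) = \frac{34181}{4090}$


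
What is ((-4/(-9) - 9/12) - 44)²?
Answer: 2544025/1296 ≈ 1963.0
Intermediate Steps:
((-4/(-9) - 9/12) - 44)² = ((-4*(-⅑) - 9*1/12) - 44)² = ((4/9 - ¾) - 44)² = (-11/36 - 44)² = (-1595/36)² = 2544025/1296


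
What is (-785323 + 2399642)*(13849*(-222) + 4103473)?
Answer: 1661126179405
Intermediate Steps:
(-785323 + 2399642)*(13849*(-222) + 4103473) = 1614319*(-3074478 + 4103473) = 1614319*1028995 = 1661126179405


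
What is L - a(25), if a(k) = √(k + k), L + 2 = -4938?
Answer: -4940 - 5*√2 ≈ -4947.1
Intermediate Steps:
L = -4940 (L = -2 - 4938 = -4940)
a(k) = √2*√k (a(k) = √(2*k) = √2*√k)
L - a(25) = -4940 - √2*√25 = -4940 - √2*5 = -4940 - 5*√2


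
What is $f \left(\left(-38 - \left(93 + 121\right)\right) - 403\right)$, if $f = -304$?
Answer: $199120$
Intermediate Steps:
$f \left(\left(-38 - \left(93 + 121\right)\right) - 403\right) = - 304 \left(\left(-38 - \left(93 + 121\right)\right) - 403\right) = - 304 \left(\left(-38 - 214\right) - 403\right) = - 304 \left(-252 - 403\right) = \left(-304\right) \left(-655\right) = 199120$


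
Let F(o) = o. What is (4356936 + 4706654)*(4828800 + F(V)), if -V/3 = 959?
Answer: 43740187443570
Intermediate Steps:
V = -2877 (V = -3*959 = -2877)
(4356936 + 4706654)*(4828800 + F(V)) = (4356936 + 4706654)*(4828800 - 2877) = 9063590*4825923 = 43740187443570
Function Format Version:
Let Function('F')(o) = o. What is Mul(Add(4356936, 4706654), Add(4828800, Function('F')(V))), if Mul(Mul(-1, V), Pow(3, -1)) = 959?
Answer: 43740187443570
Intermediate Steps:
V = -2877 (V = Mul(-3, 959) = -2877)
Mul(Add(4356936, 4706654), Add(4828800, Function('F')(V))) = Mul(Add(4356936, 4706654), Add(4828800, -2877)) = Mul(9063590, 4825923) = 43740187443570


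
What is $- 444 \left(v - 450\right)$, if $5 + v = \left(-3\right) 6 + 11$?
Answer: $205128$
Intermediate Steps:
$v = -12$ ($v = -5 + \left(\left(-3\right) 6 + 11\right) = -5 + \left(-18 + 11\right) = -5 - 7 = -12$)
$- 444 \left(v - 450\right) = - 444 \left(-12 - 450\right) = \left(-444\right) \left(-462\right) = 205128$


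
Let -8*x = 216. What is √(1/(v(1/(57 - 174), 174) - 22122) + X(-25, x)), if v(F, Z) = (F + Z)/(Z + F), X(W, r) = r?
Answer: 2*I*√3303041357/22121 ≈ 5.1962*I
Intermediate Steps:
x = -27 (x = -⅛*216 = -27)
v(F, Z) = 1 (v(F, Z) = (F + Z)/(F + Z) = 1)
√(1/(v(1/(57 - 174), 174) - 22122) + X(-25, x)) = √(1/(1 - 22122) - 27) = √(1/(-22121) - 27) = √(-1/22121 - 27) = √(-597268/22121) = 2*I*√3303041357/22121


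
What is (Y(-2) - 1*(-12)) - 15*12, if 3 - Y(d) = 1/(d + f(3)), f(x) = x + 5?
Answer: -991/6 ≈ -165.17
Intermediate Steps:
f(x) = 5 + x
Y(d) = 3 - 1/(8 + d) (Y(d) = 3 - 1/(d + (5 + 3)) = 3 - 1/(d + 8) = 3 - 1/(8 + d))
(Y(-2) - 1*(-12)) - 15*12 = ((23 + 3*(-2))/(8 - 2) - 1*(-12)) - 15*12 = ((23 - 6)/6 + 12) - 180 = ((⅙)*17 + 12) - 180 = (17/6 + 12) - 180 = 89/6 - 180 = -991/6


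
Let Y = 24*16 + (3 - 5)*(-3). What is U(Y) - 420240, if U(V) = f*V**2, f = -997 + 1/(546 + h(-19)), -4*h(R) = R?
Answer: -334996251420/2203 ≈ -1.5206e+8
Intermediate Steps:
h(R) = -R/4
Y = 390 (Y = 384 - 2*(-3) = 384 + 6 = 390)
f = -2196387/2203 (f = -997 + 1/(546 - 1/4*(-19)) = -997 + 1/(546 + 19/4) = -997 + 1/(2203/4) = -997 + 4/2203 = -2196387/2203 ≈ -997.00)
U(V) = -2196387*V**2/2203
U(Y) - 420240 = -2196387/2203*390**2 - 420240 = -2196387/2203*152100 - 420240 = -334070462700/2203 - 420240 = -334996251420/2203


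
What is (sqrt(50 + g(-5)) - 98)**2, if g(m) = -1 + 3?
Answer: 9656 - 392*sqrt(13) ≈ 8242.6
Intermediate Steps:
g(m) = 2
(sqrt(50 + g(-5)) - 98)**2 = (sqrt(50 + 2) - 98)**2 = (sqrt(52) - 98)**2 = (2*sqrt(13) - 98)**2 = (-98 + 2*sqrt(13))**2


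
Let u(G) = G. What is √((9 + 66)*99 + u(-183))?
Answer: √7242 ≈ 85.100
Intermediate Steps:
√((9 + 66)*99 + u(-183)) = √((9 + 66)*99 - 183) = √(75*99 - 183) = √(7425 - 183) = √7242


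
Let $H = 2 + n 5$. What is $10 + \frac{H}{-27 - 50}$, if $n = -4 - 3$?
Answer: $\frac{73}{7} \approx 10.429$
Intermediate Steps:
$n = -7$ ($n = -4 - 3 = -7$)
$H = -33$ ($H = 2 - 35 = -33$)
$10 + \frac{H}{-27 - 50} = 10 - \frac{33}{-27 - 50} = 10 - \frac{33}{-77} = 10 - - \frac{3}{7} = 10 + \frac{3}{7} = \frac{73}{7}$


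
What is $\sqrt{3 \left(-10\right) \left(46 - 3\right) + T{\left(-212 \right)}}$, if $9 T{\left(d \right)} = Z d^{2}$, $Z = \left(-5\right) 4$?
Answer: $\frac{i \sqrt{910490}}{3} \approx 318.07 i$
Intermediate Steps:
$Z = -20$
$T{\left(d \right)} = - \frac{20 d^{2}}{9}$ ($T{\left(d \right)} = \frac{\left(-20\right) d^{2}}{9} = - \frac{20 d^{2}}{9}$)
$\sqrt{3 \left(-10\right) \left(46 - 3\right) + T{\left(-212 \right)}} = \sqrt{3 \left(-10\right) \left(46 - 3\right) - \frac{20 \left(-212\right)^{2}}{9}} = \sqrt{\left(-30\right) 43 - \frac{898880}{9}} = \sqrt{-1290 - \frac{898880}{9}} = \sqrt{- \frac{910490}{9}} = \frac{i \sqrt{910490}}{3}$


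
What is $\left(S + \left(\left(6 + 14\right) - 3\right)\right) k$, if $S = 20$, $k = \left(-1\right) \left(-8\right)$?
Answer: $296$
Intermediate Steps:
$k = 8$
$\left(S + \left(\left(6 + 14\right) - 3\right)\right) k = \left(20 + \left(\left(6 + 14\right) - 3\right)\right) 8 = \left(20 + \left(20 - 3\right)\right) 8 = \left(20 + 17\right) 8 = 37 \cdot 8 = 296$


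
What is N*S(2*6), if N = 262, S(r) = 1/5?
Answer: 262/5 ≈ 52.400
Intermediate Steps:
S(r) = ⅕
N*S(2*6) = 262*(⅕) = 262/5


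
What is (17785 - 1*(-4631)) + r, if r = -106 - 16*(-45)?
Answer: 23030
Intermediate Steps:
r = 614 (r = -106 + 720 = 614)
(17785 - 1*(-4631)) + r = (17785 - 1*(-4631)) + 614 = (17785 + 4631) + 614 = 22416 + 614 = 23030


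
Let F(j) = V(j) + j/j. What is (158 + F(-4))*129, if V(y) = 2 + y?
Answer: 20253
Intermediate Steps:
F(j) = 3 + j (F(j) = (2 + j) + j/j = (2 + j) + 1 = 3 + j)
(158 + F(-4))*129 = (158 + (3 - 4))*129 = (158 - 1)*129 = 157*129 = 20253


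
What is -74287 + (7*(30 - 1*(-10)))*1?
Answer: -74007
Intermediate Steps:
-74287 + (7*(30 - 1*(-10)))*1 = -74287 + (7*(30 + 10))*1 = -74287 + (7*40)*1 = -74287 + 280*1 = -74287 + 280 = -74007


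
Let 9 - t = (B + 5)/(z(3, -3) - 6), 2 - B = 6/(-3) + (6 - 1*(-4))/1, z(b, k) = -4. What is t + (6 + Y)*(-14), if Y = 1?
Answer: -891/10 ≈ -89.100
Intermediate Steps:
B = -6 (B = 2 - (6/(-3) + (6 - 1*(-4))/1) = 2 - (6*(-⅓) + (6 + 4)*1) = 2 - (-2 + 10*1) = 2 - (-2 + 10) = 2 - 1*8 = 2 - 8 = -6)
t = 89/10 (t = 9 - (-6 + 5)/(-4 - 6) = 9 - (-1)/(-10) = 9 - (-1)*(-1)/10 = 9 - 1*⅒ = 9 - ⅒ = 89/10 ≈ 8.9000)
t + (6 + Y)*(-14) = 89/10 + (6 + 1)*(-14) = 89/10 + 7*(-14) = 89/10 - 98 = -891/10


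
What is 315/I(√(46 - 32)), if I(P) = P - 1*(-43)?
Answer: 2709/367 - 63*√14/367 ≈ 6.7392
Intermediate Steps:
I(P) = 43 + P (I(P) = P + 43 = 43 + P)
315/I(√(46 - 32)) = 315/(43 + √(46 - 32)) = 315/(43 + √14)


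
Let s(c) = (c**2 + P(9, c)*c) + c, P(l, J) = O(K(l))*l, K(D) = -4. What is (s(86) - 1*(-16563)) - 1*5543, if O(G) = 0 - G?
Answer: 21598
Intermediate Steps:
O(G) = -G
P(l, J) = 4*l (P(l, J) = (-1*(-4))*l = 4*l)
s(c) = c**2 + 37*c (s(c) = (c**2 + (4*9)*c) + c = (c**2 + 36*c) + c = c**2 + 37*c)
(s(86) - 1*(-16563)) - 1*5543 = (86*(37 + 86) - 1*(-16563)) - 1*5543 = (86*123 + 16563) - 5543 = (10578 + 16563) - 5543 = 27141 - 5543 = 21598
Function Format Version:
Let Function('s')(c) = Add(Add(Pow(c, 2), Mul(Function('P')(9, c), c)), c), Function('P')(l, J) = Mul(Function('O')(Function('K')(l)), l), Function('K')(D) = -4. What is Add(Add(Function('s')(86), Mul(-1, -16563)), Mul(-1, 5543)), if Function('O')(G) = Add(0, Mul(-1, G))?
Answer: 21598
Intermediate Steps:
Function('O')(G) = Mul(-1, G)
Function('P')(l, J) = Mul(4, l) (Function('P')(l, J) = Mul(Mul(-1, -4), l) = Mul(4, l))
Function('s')(c) = Add(Pow(c, 2), Mul(37, c)) (Function('s')(c) = Add(Add(Pow(c, 2), Mul(Mul(4, 9), c)), c) = Add(Add(Pow(c, 2), Mul(36, c)), c) = Add(Pow(c, 2), Mul(37, c)))
Add(Add(Function('s')(86), Mul(-1, -16563)), Mul(-1, 5543)) = Add(Add(Mul(86, Add(37, 86)), Mul(-1, -16563)), Mul(-1, 5543)) = Add(Add(Mul(86, 123), 16563), -5543) = Add(Add(10578, 16563), -5543) = Add(27141, -5543) = 21598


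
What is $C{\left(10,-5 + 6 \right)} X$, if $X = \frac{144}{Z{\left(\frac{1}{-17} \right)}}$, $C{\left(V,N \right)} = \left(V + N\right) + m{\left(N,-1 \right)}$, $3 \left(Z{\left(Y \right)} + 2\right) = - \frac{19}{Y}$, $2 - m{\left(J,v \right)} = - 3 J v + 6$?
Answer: $\frac{1728}{317} \approx 5.4511$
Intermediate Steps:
$m{\left(J,v \right)} = -4 + 3 J v$ ($m{\left(J,v \right)} = 2 - \left(- 3 J v + 6\right) = 2 - \left(6 - 3 J v\right) = 2 + \left(-6 + 3 J v\right) = -4 + 3 J v$)
$Z{\left(Y \right)} = -2 - \frac{19}{3 Y}$ ($Z{\left(Y \right)} = -2 + \frac{\left(-19\right) \frac{1}{Y}}{3} = -2 - \frac{19}{3 Y}$)
$C{\left(V,N \right)} = -4 + V - 2 N$ ($C{\left(V,N \right)} = \left(V + N\right) + \left(-4 + 3 N \left(-1\right)\right) = \left(N + V\right) - \left(4 + 3 N\right) = -4 + V - 2 N$)
$X = \frac{432}{317}$ ($X = \frac{144}{-2 - \frac{19}{3 \frac{1}{-17}}} = \frac{144}{-2 - \frac{19}{3 \left(- \frac{1}{17}\right)}} = \frac{144}{-2 - - \frac{323}{3}} = \frac{144}{-2 + \frac{323}{3}} = \frac{144}{\frac{317}{3}} = 144 \cdot \frac{3}{317} = \frac{432}{317} \approx 1.3628$)
$C{\left(10,-5 + 6 \right)} X = \left(-4 + 10 - 2 \left(-5 + 6\right)\right) \frac{432}{317} = \left(-4 + 10 - 2\right) \frac{432}{317} = 4 \cdot \frac{432}{317} = \frac{1728}{317}$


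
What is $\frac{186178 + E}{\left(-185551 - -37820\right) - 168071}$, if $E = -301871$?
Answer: $\frac{115693}{315802} \approx 0.36635$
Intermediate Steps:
$\frac{186178 + E}{\left(-185551 - -37820\right) - 168071} = \frac{186178 - 301871}{\left(-185551 - -37820\right) - 168071} = - \frac{115693}{\left(-185551 + 37820\right) - 168071} = - \frac{115693}{-147731 - 168071} = - \frac{115693}{-315802} = \left(-115693\right) \left(- \frac{1}{315802}\right) = \frac{115693}{315802}$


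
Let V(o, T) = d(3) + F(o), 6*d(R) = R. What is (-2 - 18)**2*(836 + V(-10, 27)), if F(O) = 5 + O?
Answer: 332600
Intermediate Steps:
d(R) = R/6
V(o, T) = 11/2 + o (V(o, T) = (1/6)*3 + (5 + o) = 1/2 + (5 + o) = 11/2 + o)
(-2 - 18)**2*(836 + V(-10, 27)) = (-2 - 18)**2*(836 + (11/2 - 10)) = (-20)**2*(836 - 9/2) = 400*(1663/2) = 332600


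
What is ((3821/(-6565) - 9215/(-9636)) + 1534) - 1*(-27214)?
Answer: 1818631931639/63260340 ≈ 28748.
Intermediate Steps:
((3821/(-6565) - 9215/(-9636)) + 1534) - 1*(-27214) = ((3821*(-1/6565) - 9215*(-1/9636)) + 1534) + 27214 = ((-3821/6565 + 9215/9636) + 1534) + 27214 = (23677319/63260340 + 1534) + 27214 = 97065038879/63260340 + 27214 = 1818631931639/63260340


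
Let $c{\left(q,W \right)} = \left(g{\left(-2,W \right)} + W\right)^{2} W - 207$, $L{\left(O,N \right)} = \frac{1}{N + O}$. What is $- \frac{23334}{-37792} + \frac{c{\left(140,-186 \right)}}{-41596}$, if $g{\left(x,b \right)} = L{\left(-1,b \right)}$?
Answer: $\frac{1067334682891065}{6871391155376} \approx 155.33$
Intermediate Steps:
$g{\left(x,b \right)} = \frac{1}{-1 + b}$ ($g{\left(x,b \right)} = \frac{1}{b - 1} = \frac{1}{-1 + b}$)
$c{\left(q,W \right)} = -207 + W \left(W + \frac{1}{-1 + W}\right)^{2}$ ($c{\left(q,W \right)} = \left(\frac{1}{-1 + W} + W\right)^{2} W - 207 = \left(W + \frac{1}{-1 + W}\right)^{2} W - 207 = W \left(W + \frac{1}{-1 + W}\right)^{2} - 207 = -207 + W \left(W + \frac{1}{-1 + W}\right)^{2}$)
$- \frac{23334}{-37792} + \frac{c{\left(140,-186 \right)}}{-41596} = - \frac{23334}{-37792} + \frac{-207 - \frac{186 \left(1 + \left(-186\right)^{2} - -186\right)^{2}}{\left(-1 - 186\right)^{2}}}{-41596} = \left(-23334\right) \left(- \frac{1}{37792}\right) + \left(-207 - \frac{186 \left(1 + 34596 + 186\right)^{2}}{34969}\right) \left(- \frac{1}{41596}\right) = \frac{11667}{18896} + \left(-207 - \frac{186 \cdot 34783^{2}}{34969}\right) \left(- \frac{1}{41596}\right) = \frac{11667}{18896} + \left(-207 - \frac{186}{34969} \cdot 1209857089\right) \left(- \frac{1}{41596}\right) = \frac{11667}{18896} + \left(-207 - \frac{225033418554}{34969}\right) \left(- \frac{1}{41596}\right) = \frac{11667}{18896} - - \frac{225040657137}{1454570524} = \frac{11667}{18896} + \frac{225040657137}{1454570524} = \frac{1067334682891065}{6871391155376}$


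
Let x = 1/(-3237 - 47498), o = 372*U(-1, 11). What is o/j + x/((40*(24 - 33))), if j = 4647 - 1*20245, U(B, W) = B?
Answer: 3397223399/142445615400 ≈ 0.023849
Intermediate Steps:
o = -372 (o = 372*(-1) = -372)
x = -1/50735 (x = 1/(-50735) = -1/50735 ≈ -1.9710e-5)
j = -15598 (j = 4647 - 20245 = -15598)
o/j + x/((40*(24 - 33))) = -372/(-15598) - 1/(40*(24 - 33))/50735 = -372*(-1/15598) - 1/(50735*(40*(-9))) = 186/7799 - 1/50735/(-360) = 186/7799 - 1/50735*(-1/360) = 186/7799 + 1/18264600 = 3397223399/142445615400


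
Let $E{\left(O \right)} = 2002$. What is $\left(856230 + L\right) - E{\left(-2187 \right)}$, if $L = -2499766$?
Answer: $-1645538$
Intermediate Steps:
$\left(856230 + L\right) - E{\left(-2187 \right)} = \left(856230 - 2499766\right) - 2002 = -1643536 - 2002 = -1645538$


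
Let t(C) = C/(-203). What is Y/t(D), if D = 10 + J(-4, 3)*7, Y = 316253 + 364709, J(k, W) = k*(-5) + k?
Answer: -69117643/61 ≈ -1.1331e+6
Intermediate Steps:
J(k, W) = -4*k (J(k, W) = -5*k + k = -4*k)
Y = 680962
D = 122 (D = 10 - 4*(-4)*7 = 10 + 16*7 = 10 + 112 = 122)
t(C) = -C/203 (t(C) = C*(-1/203) = -C/203)
Y/t(D) = 680962/((-1/203*122)) = 680962/(-122/203) = 680962*(-203/122) = -69117643/61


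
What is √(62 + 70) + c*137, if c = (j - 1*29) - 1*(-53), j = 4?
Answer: 3836 + 2*√33 ≈ 3847.5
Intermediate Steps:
c = 28 (c = (4 - 1*29) - 1*(-53) = (4 - 29) + 53 = -25 + 53 = 28)
√(62 + 70) + c*137 = √(62 + 70) + 28*137 = √132 + 3836 = 2*√33 + 3836 = 3836 + 2*√33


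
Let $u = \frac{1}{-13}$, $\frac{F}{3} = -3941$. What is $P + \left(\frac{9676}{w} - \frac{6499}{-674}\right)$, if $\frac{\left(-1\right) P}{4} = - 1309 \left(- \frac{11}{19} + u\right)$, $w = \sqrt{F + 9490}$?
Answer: $- \frac{570103115}{166478} - \frac{9676 i \sqrt{2333}}{2333} \approx -3424.5 - 200.33 i$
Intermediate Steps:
$F = -11823$ ($F = 3 \left(-3941\right) = -11823$)
$w = i \sqrt{2333}$ ($w = \sqrt{-11823 + 9490} = \sqrt{-2333} = i \sqrt{2333} \approx 48.301 i$)
$u = - \frac{1}{13} \approx -0.076923$
$P = - \frac{848232}{247}$ ($P = - 4 \left(- 1309 \left(- \frac{11}{19} - \frac{1}{13}\right)\right) = - 4 \left(\left(-1309\right) \left(- \frac{162}{247}\right)\right) = \left(-4\right) \frac{212058}{247} = - \frac{848232}{247} \approx -3434.1$)
$P + \left(\frac{9676}{w} - \frac{6499}{-674}\right) = - \frac{848232}{247} + \left(\frac{9676}{i \sqrt{2333}} - \frac{6499}{-674}\right) = - \frac{848232}{247} + \left(9676 \left(- \frac{i \sqrt{2333}}{2333}\right) - - \frac{6499}{674}\right) = - \frac{848232}{247} + \left(- \frac{9676 i \sqrt{2333}}{2333} + \frac{6499}{674}\right) = - \frac{848232}{247} + \left(\frac{6499}{674} - \frac{9676 i \sqrt{2333}}{2333}\right) = - \frac{570103115}{166478} - \frac{9676 i \sqrt{2333}}{2333}$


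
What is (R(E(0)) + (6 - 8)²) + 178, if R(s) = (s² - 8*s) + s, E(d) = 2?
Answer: 172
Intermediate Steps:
R(s) = s² - 7*s
(R(E(0)) + (6 - 8)²) + 178 = (2*(-7 + 2) + (6 - 8)²) + 178 = (2*(-5) + (-2)²) + 178 = (-10 + 4) + 178 = -6 + 178 = 172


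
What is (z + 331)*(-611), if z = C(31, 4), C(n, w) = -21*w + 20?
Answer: -163137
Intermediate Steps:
C(n, w) = 20 - 21*w
z = -64 (z = 20 - 21*4 = 20 - 84 = -64)
(z + 331)*(-611) = (-64 + 331)*(-611) = 267*(-611) = -163137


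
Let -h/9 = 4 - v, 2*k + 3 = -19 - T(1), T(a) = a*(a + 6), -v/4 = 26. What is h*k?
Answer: 14094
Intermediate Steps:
v = -104 (v = -4*26 = -104)
T(a) = a*(6 + a)
k = -29/2 (k = -3/2 + (-19 - (6 + 1))/2 = -3/2 + (-19 - 7)/2 = -3/2 + (½)*(-26) = -3/2 - 13 = -29/2 ≈ -14.500)
h = -972 (h = -9*(4 - 1*(-104)) = -9*(4 + 104) = -9*108 = -972)
h*k = -972*(-29/2) = 14094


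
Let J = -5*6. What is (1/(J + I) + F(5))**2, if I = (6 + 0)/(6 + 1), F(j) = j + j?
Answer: 4133089/41616 ≈ 99.315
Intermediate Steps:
J = -30
F(j) = 2*j
I = 6/7 ≈ 0.85714
(1/(J + I) + F(5))**2 = (1/(-30 + 6/7) + 2*5)**2 = (1/(-204/7) + 10)**2 = (-7/204 + 10)**2 = (2033/204)**2 = 4133089/41616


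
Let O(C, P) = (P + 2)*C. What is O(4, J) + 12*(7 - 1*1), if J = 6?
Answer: 104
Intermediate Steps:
O(C, P) = C*(2 + P) (O(C, P) = (2 + P)*C = C*(2 + P))
O(4, J) + 12*(7 - 1*1) = 4*(2 + 6) + 12*(7 - 1*1) = 4*8 + 12*(7 - 1) = 32 + 12*6 = 32 + 72 = 104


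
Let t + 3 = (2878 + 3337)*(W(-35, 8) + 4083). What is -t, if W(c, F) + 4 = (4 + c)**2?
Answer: -31323597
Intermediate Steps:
W(c, F) = -4 + (4 + c)**2
t = 31323597 (t = -3 + (2878 + 3337)*((-4 + (4 - 35)**2) + 4083) = -3 + 6215*((-4 + (-31)**2) + 4083) = -3 + 6215*((-4 + 961) + 4083) = -3 + 6215*(957 + 4083) = -3 + 6215*5040 = -3 + 31323600 = 31323597)
-t = -1*31323597 = -31323597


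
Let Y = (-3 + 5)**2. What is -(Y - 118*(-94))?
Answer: -11096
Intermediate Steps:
Y = 4 (Y = 2**2 = 4)
-(Y - 118*(-94)) = -(4 - 118*(-94)) = -(4 + 11092) = -1*11096 = -11096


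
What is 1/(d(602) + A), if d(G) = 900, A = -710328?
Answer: -1/709428 ≈ -1.4096e-6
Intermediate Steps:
1/(d(602) + A) = 1/(900 - 710328) = 1/(-709428) = -1/709428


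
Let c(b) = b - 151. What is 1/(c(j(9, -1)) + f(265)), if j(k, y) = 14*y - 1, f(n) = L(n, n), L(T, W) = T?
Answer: 1/99 ≈ 0.010101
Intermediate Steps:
f(n) = n
j(k, y) = -1 + 14*y
c(b) = -151 + b
1/(c(j(9, -1)) + f(265)) = 1/((-151 + (-1 + 14*(-1))) + 265) = 1/((-151 + (-1 - 14)) + 265) = 1/((-151 - 15) + 265) = 1/(-166 + 265) = 1/99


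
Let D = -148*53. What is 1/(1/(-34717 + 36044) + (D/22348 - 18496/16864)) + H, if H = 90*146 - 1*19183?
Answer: -54323100801/8988398 ≈ -6043.7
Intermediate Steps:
H = -6043 (H = 13140 - 19183 = -6043)
D = -7844
1/(1/(-34717 + 36044) + (D/22348 - 18496/16864)) + H = 1/(1/(-34717 + 36044) + (-7844/22348 - 18496/16864)) - 6043 = 1/(1/1327 + (-7844*1/22348 - 18496*1/16864)) - 6043 = 1/(1/1327 + (-53/151 - 34/31)) - 6043 = 1/(1/1327 - 6777/4681) - 6043 = 1/(-8988398/6211687) - 6043 = -6211687/8988398 - 6043 = -54323100801/8988398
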